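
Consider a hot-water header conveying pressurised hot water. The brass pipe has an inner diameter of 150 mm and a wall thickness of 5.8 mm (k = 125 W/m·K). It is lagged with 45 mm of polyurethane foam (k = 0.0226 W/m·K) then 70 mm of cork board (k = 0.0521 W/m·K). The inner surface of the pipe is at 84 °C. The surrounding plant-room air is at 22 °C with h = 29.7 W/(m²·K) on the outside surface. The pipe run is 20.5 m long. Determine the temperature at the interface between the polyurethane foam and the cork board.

Cylindrical conduction, so R = ln(r₂/r₁)/(2πkL) per layer, in series:
R_brass pipe wall = ln(80.8/75)/(2π×125×20.5) = 4.626×10^-6 K/W
R_polyurethane foam = ln(125.8/80.8)/(2π×0.0226×20.5) = 0.1521 K/W
R_cork board = ln(195.8/125.8)/(2π×0.0521×20.5) = 0.06592 K/W
R_outer film = 1/(h_o·2πr_oL) = 1/(29.7×2π×0.1958×20.5) = 0.001335 K/W
R_total = 0.2193 K/W
Q = ΔT/R_total = 62/0.2193
Q = 283 W
T_interface = T_inner − Q·ΣR(inner→interface) = 84 − 283×0.1521

T ≈ 41 °C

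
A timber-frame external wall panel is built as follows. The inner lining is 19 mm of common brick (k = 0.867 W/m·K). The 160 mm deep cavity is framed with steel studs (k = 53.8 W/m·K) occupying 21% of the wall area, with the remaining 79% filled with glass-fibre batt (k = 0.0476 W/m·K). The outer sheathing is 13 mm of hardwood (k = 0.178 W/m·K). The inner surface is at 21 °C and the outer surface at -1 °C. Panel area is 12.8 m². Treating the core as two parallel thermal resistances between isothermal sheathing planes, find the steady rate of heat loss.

Sheathing layers in series; stud and cavity paths in parallel between them.
R_inner = 0.019/(0.867×12.8) = 0.001712 K/W
R_stud  = 0.16/(53.8×0.21×12.8) = 0.001106 K/W
R_cav   = 0.16/(0.0476×0.79×12.8) = 0.3324 K/W
1/R_core = 1/R_stud + 1/R_cav → R_core = 0.001103 K/W
R_outer = 0.013/(0.178×12.8) = 0.005706 K/W
R_total = 0.008521 K/W
Q = ΔT/R_total = 22/0.008521

Q ≈ 2580 W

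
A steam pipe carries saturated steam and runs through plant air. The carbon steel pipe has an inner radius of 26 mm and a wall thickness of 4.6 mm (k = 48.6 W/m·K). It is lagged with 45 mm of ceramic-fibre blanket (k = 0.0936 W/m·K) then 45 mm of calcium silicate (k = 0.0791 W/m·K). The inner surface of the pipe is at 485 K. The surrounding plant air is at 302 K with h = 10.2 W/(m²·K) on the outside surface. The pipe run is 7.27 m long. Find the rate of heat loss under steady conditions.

Q ≈ 510 W

Per-layer cylindrical resistances, series-summed:
R_carbon steel pipe wall = ln(30.6/26)/(2π×48.6×7.27) = 7.338×10^-5 K/W
R_ceramic-fibre blanket = ln(75.6/30.6)/(2π×0.0936×7.27) = 0.2115 K/W
R_calcium silicate = ln(120.6/75.6)/(2π×0.0791×7.27) = 0.1293 K/W
R_outer film = 1/(h_o·2πr_oL) = 1/(10.2×2π×0.1206×7.27) = 0.0178 K/W
R_total = 0.3587 K/W
Q = ΔT/R_total = 183/0.3587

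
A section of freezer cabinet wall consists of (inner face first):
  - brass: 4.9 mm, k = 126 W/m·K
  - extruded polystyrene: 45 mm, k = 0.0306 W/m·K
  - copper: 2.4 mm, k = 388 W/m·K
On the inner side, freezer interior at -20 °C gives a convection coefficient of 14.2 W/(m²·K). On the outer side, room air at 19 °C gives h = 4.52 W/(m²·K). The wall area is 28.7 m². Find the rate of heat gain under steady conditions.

Q ≈ 635 W

Treating each layer as a thermal resistance in series:
R_inner film = 1/(h_i·A) = 1/(14.2×28.7) = 0.002454 K/W
R_brass = L/(kA) = 0.0049/(126×28.7) = 1.355×10^-6 K/W
R_extruded polystyrene = L/(kA) = 0.045/(0.0306×28.7) = 0.05124 K/W
R_copper = L/(kA) = 0.0024/(388×28.7) = 2.155×10^-7 K/W
R_outer film = 1/(h_o·A) = 1/(4.52×28.7) = 0.007709 K/W
R_total = 0.0614 K/W
Q = ΔT / R_total = 39 / 0.0614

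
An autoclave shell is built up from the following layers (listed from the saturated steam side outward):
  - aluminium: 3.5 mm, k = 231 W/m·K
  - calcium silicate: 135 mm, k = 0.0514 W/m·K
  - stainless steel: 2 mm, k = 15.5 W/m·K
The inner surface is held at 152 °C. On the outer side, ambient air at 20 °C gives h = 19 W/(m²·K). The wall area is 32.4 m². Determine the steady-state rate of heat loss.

Q ≈ 1600 W

Model the wall as resistances in series:
R_aluminium = L/(kA) = 0.0035/(231×32.4) = 4.676×10^-7 K/W
R_calcium silicate = L/(kA) = 0.135/(0.0514×32.4) = 0.08106 K/W
R_stainless steel = L/(kA) = 0.002/(15.5×32.4) = 3.982×10^-6 K/W
R_outer film = 1/(h_o·A) = 1/(19×32.4) = 0.001624 K/W
R_total = 0.08269 K/W
Q = ΔT / R_total = 132 / 0.08269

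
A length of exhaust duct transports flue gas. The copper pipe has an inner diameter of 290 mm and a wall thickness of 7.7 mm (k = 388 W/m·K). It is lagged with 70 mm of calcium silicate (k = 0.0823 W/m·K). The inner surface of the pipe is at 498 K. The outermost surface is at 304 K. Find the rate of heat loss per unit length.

q′ ≈ 266 W/m

Per-layer cylindrical resistances, series-summed:
R_copper pipe wall = ln(152.7/145)/(2π×388×1) = 2.122×10^-5 K/W
R_calcium silicate = ln(222.7/152.7)/(2π×0.0823×1) = 0.7297 K/W
R_total = 0.7298 K/W
Q = ΔT/R_total = 194/0.7298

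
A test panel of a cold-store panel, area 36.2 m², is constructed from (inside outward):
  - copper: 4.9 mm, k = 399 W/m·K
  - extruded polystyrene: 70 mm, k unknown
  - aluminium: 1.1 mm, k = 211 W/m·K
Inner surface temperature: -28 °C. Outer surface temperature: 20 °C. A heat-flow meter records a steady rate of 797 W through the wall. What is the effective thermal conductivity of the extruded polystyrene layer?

k ≈ 0.0321 W/(m·K)

Thermal resistances in series:
R_copper = L/(kA) = 0.0049/(399×36.2) = 3.392×10^-7 K/W
R_aluminium = L/(kA) = 0.0011/(211×36.2) = 1.44×10^-7 K/W
Sum of known resistances R_other = 4.833×10^-7 K/W
Total R = ΔT/Q = 48/797 = 0.06023 K/W
R_extruded polystyrene = R_total − R_other = 0.06023 K/W
k = L/(R·A) = 0.07/(0.06023×36.2)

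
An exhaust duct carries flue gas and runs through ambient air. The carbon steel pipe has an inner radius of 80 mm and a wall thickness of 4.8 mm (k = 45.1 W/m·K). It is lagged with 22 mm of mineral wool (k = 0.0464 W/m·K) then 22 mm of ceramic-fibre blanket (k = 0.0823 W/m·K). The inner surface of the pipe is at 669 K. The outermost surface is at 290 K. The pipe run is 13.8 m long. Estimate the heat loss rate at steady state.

Q ≈ 4530 W

For a radial system each layer contributes R = ln(r_out/r_in)/(2πkL); films add R = 1/(hA).
R_carbon steel pipe wall = ln(84.8/80)/(2π×45.1×13.8) = 1.49×10^-5 K/W
R_mineral wool = ln(106.8/84.8)/(2π×0.0464×13.8) = 0.05733 K/W
R_ceramic-fibre blanket = ln(128.8/106.8)/(2π×0.0823×13.8) = 0.02625 K/W
R_total = 0.08359 K/W
Q = ΔT/R_total = 379/0.08359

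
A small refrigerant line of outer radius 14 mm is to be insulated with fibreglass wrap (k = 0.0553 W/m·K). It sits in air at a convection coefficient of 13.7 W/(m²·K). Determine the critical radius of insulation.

r_cr ≈ 4.04 mm

For a cylinder r_cr = k/h = 0.0553/13.7
r_cr = 4.04 mm; since the bare radius (14 mm) is above r_cr, any added insulation will reduce heat loss.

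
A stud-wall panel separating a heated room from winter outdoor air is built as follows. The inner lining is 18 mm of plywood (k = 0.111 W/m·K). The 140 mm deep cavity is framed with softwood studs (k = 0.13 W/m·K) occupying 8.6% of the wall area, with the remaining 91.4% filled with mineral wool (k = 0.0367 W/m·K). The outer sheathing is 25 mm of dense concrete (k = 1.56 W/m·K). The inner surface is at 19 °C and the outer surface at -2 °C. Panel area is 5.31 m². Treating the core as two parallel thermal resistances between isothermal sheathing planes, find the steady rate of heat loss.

Q ≈ 33.7 W

Sheathing layers in series; stud and cavity paths in parallel between them.
R_inner = 0.018/(0.111×5.31) = 0.03054 K/W
R_stud  = 0.14/(0.13×0.086×5.31) = 2.358 K/W
R_cav   = 0.14/(0.0367×0.914×5.31) = 0.786 K/W
1/R_core = 1/R_stud + 1/R_cav → R_core = 0.5895 K/W
R_outer = 0.025/(1.56×5.31) = 0.003018 K/W
R_total = 0.6231 K/W
Q = ΔT/R_total = 21/0.6231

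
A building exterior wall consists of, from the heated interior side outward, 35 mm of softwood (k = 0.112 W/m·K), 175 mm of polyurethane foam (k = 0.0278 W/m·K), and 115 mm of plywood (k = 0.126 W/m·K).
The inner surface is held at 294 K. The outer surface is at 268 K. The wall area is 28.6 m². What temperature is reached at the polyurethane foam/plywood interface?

T ≈ 271 K

Using the resistance-network approach (series):
R_softwood = L/(kA) = 0.035/(0.112×28.6) = 0.01093 K/W
R_polyurethane foam = L/(kA) = 0.175/(0.0278×28.6) = 0.2201 K/W
R_plywood = L/(kA) = 0.115/(0.126×28.6) = 0.03191 K/W
R_total = 0.2629 K/W;  Q = ΔT/R_total = 26/0.2629 = 98.88 W
T_interface = T_inner − Q·ΣR(inner→interface) = 294 − 98.9×0.231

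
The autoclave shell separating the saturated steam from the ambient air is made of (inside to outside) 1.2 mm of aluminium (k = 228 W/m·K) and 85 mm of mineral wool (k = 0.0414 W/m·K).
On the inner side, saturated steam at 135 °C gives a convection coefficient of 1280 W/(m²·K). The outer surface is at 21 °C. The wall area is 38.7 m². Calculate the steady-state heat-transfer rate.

Treating each layer as a thermal resistance in series:
R_inner film = 1/(h_i·A) = 1/(1280×38.7) = 2.019×10^-5 K/W
R_aluminium = L/(kA) = 0.0012/(228×38.7) = 1.36×10^-7 K/W
R_mineral wool = L/(kA) = 0.085/(0.0414×38.7) = 0.05305 K/W
R_total = 0.05307 K/W
Q = ΔT / R_total = 114 / 0.05307

Q ≈ 2150 W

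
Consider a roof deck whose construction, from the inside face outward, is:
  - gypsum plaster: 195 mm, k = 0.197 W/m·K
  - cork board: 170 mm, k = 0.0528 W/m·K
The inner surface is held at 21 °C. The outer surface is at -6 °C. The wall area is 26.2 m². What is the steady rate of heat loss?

Thermal resistances in series:
R_gypsum plaster = L/(kA) = 0.195/(0.197×26.2) = 0.03778 K/W
R_cork board = L/(kA) = 0.17/(0.0528×26.2) = 0.1229 K/W
R_total = 0.1607 K/W
Q = ΔT / R_total = 27 / 0.1607

Q ≈ 168 W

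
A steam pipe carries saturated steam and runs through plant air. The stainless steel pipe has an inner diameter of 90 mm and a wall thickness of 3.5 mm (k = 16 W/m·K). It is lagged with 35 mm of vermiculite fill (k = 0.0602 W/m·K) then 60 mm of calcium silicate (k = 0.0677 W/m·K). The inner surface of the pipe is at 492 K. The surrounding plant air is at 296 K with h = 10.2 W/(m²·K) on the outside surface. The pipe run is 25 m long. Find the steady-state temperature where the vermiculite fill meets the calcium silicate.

For a radial system each layer contributes R = ln(r_out/r_in)/(2πkL); films add R = 1/(hA).
R_stainless steel pipe wall = ln(48.5/45)/(2π×16×25) = 2.98×10^-5 K/W
R_vermiculite fill = ln(83.5/48.5)/(2π×0.0602×25) = 0.05745 K/W
R_calcium silicate = ln(143.5/83.5)/(2π×0.0677×25) = 0.05092 K/W
R_outer film = 1/(h_o·2πr_oL) = 1/(10.2×2π×0.1435×25) = 0.004349 K/W
R_total = 0.1128 K/W
Q = ΔT/R_total = 196/0.1128
Q = 1740 W
T_interface = T_inner − Q·ΣR(inner→interface) = 492 − 1740×0.05748

T ≈ 392 K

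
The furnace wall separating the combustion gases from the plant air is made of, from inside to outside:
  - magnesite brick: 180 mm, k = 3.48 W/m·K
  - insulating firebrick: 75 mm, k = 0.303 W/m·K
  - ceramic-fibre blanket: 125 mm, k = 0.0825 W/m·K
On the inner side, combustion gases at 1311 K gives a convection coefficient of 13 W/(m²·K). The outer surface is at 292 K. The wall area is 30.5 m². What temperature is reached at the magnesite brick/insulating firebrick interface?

Series thermal resistances:
R_inner film = 1/(h_i·A) = 1/(13×30.5) = 0.002522 K/W
R_magnesite brick = L/(kA) = 0.18/(3.48×30.5) = 0.001696 K/W
R_insulating firebrick = L/(kA) = 0.075/(0.303×30.5) = 0.008116 K/W
R_ceramic-fibre blanket = L/(kA) = 0.125/(0.0825×30.5) = 0.04968 K/W
R_total = 0.06201 K/W;  Q = ΔT/R_total = 1019/0.06201 = 16430 W
T_interface = T_inner − Q·ΣR(inner→interface) = 1311 − 16400×0.004218

T ≈ 1240 K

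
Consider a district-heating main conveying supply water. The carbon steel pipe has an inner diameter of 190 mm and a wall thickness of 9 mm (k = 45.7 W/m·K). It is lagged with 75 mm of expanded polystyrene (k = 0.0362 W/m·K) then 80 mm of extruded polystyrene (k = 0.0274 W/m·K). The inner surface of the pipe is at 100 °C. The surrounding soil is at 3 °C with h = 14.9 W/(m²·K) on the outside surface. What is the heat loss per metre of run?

q′ ≈ 21.2 W/m

Per-layer cylindrical resistances, series-summed:
R_carbon steel pipe wall = ln(104/95)/(2π×45.7×1) = 3.152×10^-4 K/W
R_expanded polystyrene = ln(179/104)/(2π×0.0362×1) = 2.387 K/W
R_extruded polystyrene = ln(259/179)/(2π×0.0274×1) = 2.146 K/W
R_outer film = 1/(h_o·2πr_oL) = 1/(14.9×2π×0.259×1) = 0.04124 K/W
R_total = 4.575 K/W
Q = ΔT/R_total = 97/4.575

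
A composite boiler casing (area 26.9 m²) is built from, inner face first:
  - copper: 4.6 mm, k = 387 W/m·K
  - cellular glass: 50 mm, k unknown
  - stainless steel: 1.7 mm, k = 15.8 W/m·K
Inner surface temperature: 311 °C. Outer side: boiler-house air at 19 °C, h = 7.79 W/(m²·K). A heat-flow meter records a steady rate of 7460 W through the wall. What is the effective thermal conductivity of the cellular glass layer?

Treating each layer as a thermal resistance in series:
R_copper = L/(kA) = 0.0046/(387×26.9) = 4.419×10^-7 K/W
R_stainless steel = L/(kA) = 0.0017/(15.8×26.9) = 4×10^-6 K/W
R_outer film = 1/(h_o·A) = 1/(7.79×26.9) = 0.004772 K/W
Sum of known resistances R_other = 0.004777 K/W
Total R = ΔT/Q = 292/7460 = 0.03914 K/W
R_cellular glass = R_total − R_other = 0.03437 K/W
k = L/(R·A) = 0.05/(0.03437×26.9)

k ≈ 0.0541 W/(m·K)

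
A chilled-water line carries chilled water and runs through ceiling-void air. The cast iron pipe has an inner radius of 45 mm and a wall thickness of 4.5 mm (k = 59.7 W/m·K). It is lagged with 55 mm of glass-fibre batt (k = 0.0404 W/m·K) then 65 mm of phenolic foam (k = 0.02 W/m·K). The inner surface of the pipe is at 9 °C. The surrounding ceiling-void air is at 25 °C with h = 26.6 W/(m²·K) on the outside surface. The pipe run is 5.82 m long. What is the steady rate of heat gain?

Q ≈ 13.6 W

Cylindrical conduction, so R = ln(r₂/r₁)/(2πkL) per layer, in series:
R_cast iron pipe wall = ln(49.5/45)/(2π×59.7×5.82) = 4.366×10^-5 K/W
R_glass-fibre batt = ln(104.5/49.5)/(2π×0.0404×5.82) = 0.5058 K/W
R_phenolic foam = ln(169.5/104.5)/(2π×0.02×5.82) = 0.6613 K/W
R_outer film = 1/(h_o·2πr_oL) = 1/(26.6×2π×0.1695×5.82) = 0.006065 K/W
R_total = 1.173 K/W
Q = ΔT/R_total = 16/1.173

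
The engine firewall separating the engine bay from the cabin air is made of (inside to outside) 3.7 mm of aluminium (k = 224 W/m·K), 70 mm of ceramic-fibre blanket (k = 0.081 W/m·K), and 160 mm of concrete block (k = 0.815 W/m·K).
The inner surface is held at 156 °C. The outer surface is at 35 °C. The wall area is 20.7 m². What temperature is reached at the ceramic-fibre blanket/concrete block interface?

T ≈ 57.4 °C

Treating each layer as a thermal resistance in series:
R_aluminium = L/(kA) = 0.0037/(224×20.7) = 7.98×10^-7 K/W
R_ceramic-fibre blanket = L/(kA) = 0.07/(0.081×20.7) = 0.04175 K/W
R_concrete block = L/(kA) = 0.16/(0.815×20.7) = 0.009484 K/W
R_total = 0.05123 K/W;  Q = ΔT/R_total = 121/0.05123 = 2362 W
T_interface = T_inner − Q·ΣR(inner→interface) = 156 − 2360×0.04175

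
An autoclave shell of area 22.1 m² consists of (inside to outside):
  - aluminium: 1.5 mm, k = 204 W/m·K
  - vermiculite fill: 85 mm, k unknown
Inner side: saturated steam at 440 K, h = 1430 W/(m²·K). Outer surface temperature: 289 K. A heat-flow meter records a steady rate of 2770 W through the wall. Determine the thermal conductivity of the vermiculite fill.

k ≈ 0.0706 W/(m·K)

Thermal resistances in series:
R_inner film = 1/(h_i·A) = 1/(1430×22.1) = 3.164×10^-5 K/W
R_aluminium = L/(kA) = 0.0015/(204×22.1) = 3.327×10^-7 K/W
Sum of known resistances R_other = 3.198×10^-5 K/W
Total R = ΔT/Q = 151/2770 = 0.05451 K/W
R_vermiculite fill = R_total − R_other = 0.05448 K/W
k = L/(R·A) = 0.085/(0.05448×22.1)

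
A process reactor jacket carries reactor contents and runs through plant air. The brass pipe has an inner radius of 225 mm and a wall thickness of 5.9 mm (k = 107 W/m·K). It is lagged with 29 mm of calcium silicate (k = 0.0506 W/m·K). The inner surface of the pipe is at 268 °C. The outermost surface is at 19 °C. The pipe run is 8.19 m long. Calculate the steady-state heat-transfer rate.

Q ≈ 5480 W

For a radial system each layer contributes R = ln(r_out/r_in)/(2πkL); films add R = 1/(hA).
R_brass pipe wall = ln(230.9/225)/(2π×107×8.19) = 4.701×10^-6 K/W
R_calcium silicate = ln(259.9/230.9)/(2π×0.0506×8.19) = 0.04544 K/W
R_total = 0.04544 K/W
Q = ΔT/R_total = 249/0.04544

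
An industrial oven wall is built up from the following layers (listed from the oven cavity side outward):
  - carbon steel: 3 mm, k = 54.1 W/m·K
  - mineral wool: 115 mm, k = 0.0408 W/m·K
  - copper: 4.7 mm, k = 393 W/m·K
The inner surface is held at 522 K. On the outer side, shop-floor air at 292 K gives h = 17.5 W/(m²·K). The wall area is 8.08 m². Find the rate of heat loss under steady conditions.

Series thermal resistances:
R_carbon steel = L/(kA) = 0.003/(54.1×8.08) = 6.863×10^-6 K/W
R_mineral wool = L/(kA) = 0.115/(0.0408×8.08) = 0.3488 K/W
R_copper = L/(kA) = 0.0047/(393×8.08) = 1.48×10^-6 K/W
R_outer film = 1/(h_o·A) = 1/(17.5×8.08) = 0.007072 K/W
R_total = 0.3559 K/W
Q = ΔT / R_total = 230 / 0.3559

Q ≈ 646 W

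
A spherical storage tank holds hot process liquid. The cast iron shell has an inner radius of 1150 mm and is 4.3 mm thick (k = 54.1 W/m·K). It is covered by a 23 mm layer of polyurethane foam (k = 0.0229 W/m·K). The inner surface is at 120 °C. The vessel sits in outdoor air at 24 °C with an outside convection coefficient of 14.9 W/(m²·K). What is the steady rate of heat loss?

Each spherical layer contributes R = (1/r_i − 1/r_o)/(4πk):
R_cast iron shell = (1/1.15 − 1/1.1543)/(4π×54.1) = 4.765×10^-6 K/W
R_polyurethane foam = (1/1.1543 − 1/1.1773)/(4π×0.0229) = 0.05881 K/W
R_outer film = 1/(h·4πr_o²) = 1/(14.9×4π×1.1773²) = 0.003853 K/W
R_total = 0.06267 K/W
Q = ΔT/R_total = 96/0.06267

Q ≈ 1530 W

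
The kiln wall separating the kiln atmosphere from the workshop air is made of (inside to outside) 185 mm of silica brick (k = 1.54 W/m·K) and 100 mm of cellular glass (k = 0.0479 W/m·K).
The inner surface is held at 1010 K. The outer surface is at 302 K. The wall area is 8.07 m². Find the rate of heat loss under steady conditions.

Thermal resistances in series:
R_silica brick = L/(kA) = 0.185/(1.54×8.07) = 0.01489 K/W
R_cellular glass = L/(kA) = 0.1/(0.0479×8.07) = 0.2587 K/W
R_total = 0.2736 K/W
Q = ΔT / R_total = 708 / 0.2736

Q ≈ 2590 W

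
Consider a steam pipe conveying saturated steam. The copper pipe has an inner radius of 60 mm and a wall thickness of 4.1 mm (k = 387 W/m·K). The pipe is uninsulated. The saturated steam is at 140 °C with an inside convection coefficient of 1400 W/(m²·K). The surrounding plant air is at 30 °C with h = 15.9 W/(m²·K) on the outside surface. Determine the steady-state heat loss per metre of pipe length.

Radial resistances (cylindrical: R_cond = ln(r_o/r_i)/(2πkL), R_conv = 1/(h·2πrL)):
R_inner film = 1/(h_i·2πr₁L) = 1/(1400×2π×0.06×1) = 0.001895 K/W
R_copper pipe wall = ln(64.1/60)/(2π×387×1) = 2.718×10^-5 K/W
R_outer film = 1/(h_o·2πr_oL) = 1/(15.9×2π×0.0641×1) = 0.1562 K/W
R_total = 0.1581 K/W
Q = ΔT/R_total = 110/0.1581

q′ ≈ 696 W/m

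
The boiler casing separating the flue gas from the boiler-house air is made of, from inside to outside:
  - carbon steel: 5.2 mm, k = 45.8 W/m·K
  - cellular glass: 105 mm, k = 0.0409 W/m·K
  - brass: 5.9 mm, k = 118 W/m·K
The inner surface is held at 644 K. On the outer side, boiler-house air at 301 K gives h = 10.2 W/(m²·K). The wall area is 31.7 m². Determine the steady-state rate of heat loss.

Treating each layer as a thermal resistance in series:
R_carbon steel = L/(kA) = 0.0052/(45.8×31.7) = 3.582×10^-6 K/W
R_cellular glass = L/(kA) = 0.105/(0.0409×31.7) = 0.08099 K/W
R_brass = L/(kA) = 0.0059/(118×31.7) = 1.577×10^-6 K/W
R_outer film = 1/(h_o·A) = 1/(10.2×31.7) = 0.003093 K/W
R_total = 0.08408 K/W
Q = ΔT / R_total = 343 / 0.08408

Q ≈ 4080 W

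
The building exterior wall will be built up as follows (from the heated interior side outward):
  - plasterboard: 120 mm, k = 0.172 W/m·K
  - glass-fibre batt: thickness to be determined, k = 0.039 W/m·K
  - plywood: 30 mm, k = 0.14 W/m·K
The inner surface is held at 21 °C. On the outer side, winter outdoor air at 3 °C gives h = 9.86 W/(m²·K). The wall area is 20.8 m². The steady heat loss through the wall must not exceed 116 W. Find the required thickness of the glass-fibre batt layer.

L ≈ 86.4 mm

Treating each layer as a thermal resistance in series:
R_plasterboard = L/(kA) = 0.12/(0.172×20.8) = 0.03354 K/W
R_plywood = L/(kA) = 0.03/(0.14×20.8) = 0.0103 K/W
R_outer film = 1/(h_o·A) = 1/(9.86×20.8) = 0.004876 K/W
Sum of the known resistances R_other = 0.04872 K/W
Required total resistance R_tot = ΔT/Q_allow = 18/116 = 0.1552 K/W
R_glass-fibre batt = R_tot − R_other = 0.1065 K/W
L = R·k·A = 0.1065×0.039×20.8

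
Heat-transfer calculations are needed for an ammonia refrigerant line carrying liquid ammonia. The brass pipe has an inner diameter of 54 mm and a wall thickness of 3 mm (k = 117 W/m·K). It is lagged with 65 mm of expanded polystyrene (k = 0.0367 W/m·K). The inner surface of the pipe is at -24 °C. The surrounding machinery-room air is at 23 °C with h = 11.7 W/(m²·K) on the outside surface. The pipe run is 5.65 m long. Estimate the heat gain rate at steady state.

Treating each annulus and film as a series resistance:
R_brass pipe wall = ln(30/27)/(2π×117×5.65) = 2.537×10^-5 K/W
R_expanded polystyrene = ln(95/30)/(2π×0.0367×5.65) = 0.8847 K/W
R_outer film = 1/(h_o·2πr_oL) = 1/(11.7×2π×0.095×5.65) = 0.02534 K/W
R_total = 0.9101 K/W
Q = ΔT/R_total = 47/0.9101

Q ≈ 51.6 W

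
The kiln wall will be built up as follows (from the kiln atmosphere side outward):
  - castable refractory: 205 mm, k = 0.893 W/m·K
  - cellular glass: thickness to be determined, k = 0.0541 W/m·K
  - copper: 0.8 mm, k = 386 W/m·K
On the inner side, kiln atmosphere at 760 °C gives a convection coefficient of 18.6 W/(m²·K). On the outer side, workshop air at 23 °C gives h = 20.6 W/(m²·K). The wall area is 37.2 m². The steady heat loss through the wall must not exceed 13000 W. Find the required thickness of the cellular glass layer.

L ≈ 96.1 mm

Using the resistance-network approach (series):
R_inner film = 1/(h_i·A) = 1/(18.6×37.2) = 0.001445 K/W
R_castable refractory = L/(kA) = 0.205/(0.893×37.2) = 0.006171 K/W
R_copper = L/(kA) = 0.0008/(386×37.2) = 5.571×10^-8 K/W
R_outer film = 1/(h_o·A) = 1/(20.6×37.2) = 0.001305 K/W
Sum of the known resistances R_other = 0.008921 K/W
Required total resistance R_tot = ΔT/Q_allow = 737/13000 = 0.05669 K/W
R_cellular glass = R_tot − R_other = 0.04777 K/W
L = R·k·A = 0.04777×0.0541×37.2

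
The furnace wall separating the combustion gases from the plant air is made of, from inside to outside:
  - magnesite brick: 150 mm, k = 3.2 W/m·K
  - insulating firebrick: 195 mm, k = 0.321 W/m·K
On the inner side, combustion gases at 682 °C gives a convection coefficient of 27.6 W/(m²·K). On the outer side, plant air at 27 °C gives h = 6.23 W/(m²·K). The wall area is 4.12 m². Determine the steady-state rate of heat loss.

Q ≈ 3170 W

Model the wall as resistances in series:
R_inner film = 1/(h_i·A) = 1/(27.6×4.12) = 0.008794 K/W
R_magnesite brick = L/(kA) = 0.15/(3.2×4.12) = 0.01138 K/W
R_insulating firebrick = L/(kA) = 0.195/(0.321×4.12) = 0.1474 K/W
R_outer film = 1/(h_o·A) = 1/(6.23×4.12) = 0.03896 K/W
R_total = 0.2066 K/W
Q = ΔT / R_total = 655 / 0.2066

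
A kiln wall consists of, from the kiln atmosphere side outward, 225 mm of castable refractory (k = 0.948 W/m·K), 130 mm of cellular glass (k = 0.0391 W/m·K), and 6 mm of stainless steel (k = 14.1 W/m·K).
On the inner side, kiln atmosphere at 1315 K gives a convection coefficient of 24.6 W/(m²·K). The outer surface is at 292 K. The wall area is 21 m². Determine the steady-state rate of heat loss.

Series thermal resistances:
R_inner film = 1/(h_i·A) = 1/(24.6×21) = 0.001936 K/W
R_castable refractory = L/(kA) = 0.225/(0.948×21) = 0.0113 K/W
R_cellular glass = L/(kA) = 0.13/(0.0391×21) = 0.1583 K/W
R_stainless steel = L/(kA) = 0.006/(14.1×21) = 2.026×10^-5 K/W
R_total = 0.1716 K/W
Q = ΔT / R_total = 1023 / 0.1716

Q ≈ 5960 W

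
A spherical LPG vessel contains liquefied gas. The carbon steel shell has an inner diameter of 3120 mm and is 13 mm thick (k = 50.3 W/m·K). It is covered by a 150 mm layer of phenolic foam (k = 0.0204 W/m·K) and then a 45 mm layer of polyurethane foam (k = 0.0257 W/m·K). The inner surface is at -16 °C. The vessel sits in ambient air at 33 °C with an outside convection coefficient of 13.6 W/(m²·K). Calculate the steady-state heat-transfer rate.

Q ≈ 186 W

For a spherical shell R = (1/r₁ − 1/r₂)/(4πk); film R = 1/(h·4πr²). In series:
R_carbon steel shell = (1/1.56 − 1/1.573)/(4π×50.3) = 8.381×10^-6 K/W
R_phenolic foam = (1/1.573 − 1/1.723)/(4π×0.0204) = 0.2159 K/W
R_polyurethane foam = (1/1.723 − 1/1.768)/(4π×0.0257) = 0.04574 K/W
R_outer film = 1/(h·4πr_o²) = 1/(13.6×4π×1.768²) = 0.001872 K/W
R_total = 0.2635 K/W
Q = ΔT/R_total = 49/0.2635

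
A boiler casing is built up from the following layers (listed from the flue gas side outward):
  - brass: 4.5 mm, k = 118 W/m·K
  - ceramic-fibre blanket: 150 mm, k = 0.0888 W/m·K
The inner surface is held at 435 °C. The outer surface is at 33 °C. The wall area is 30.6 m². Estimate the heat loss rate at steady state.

Model the wall as resistances in series:
R_brass = L/(kA) = 0.0045/(118×30.6) = 1.246×10^-6 K/W
R_ceramic-fibre blanket = L/(kA) = 0.15/(0.0888×30.6) = 0.0552 K/W
R_total = 0.0552 K/W
Q = ΔT / R_total = 402 / 0.0552

Q ≈ 7280 W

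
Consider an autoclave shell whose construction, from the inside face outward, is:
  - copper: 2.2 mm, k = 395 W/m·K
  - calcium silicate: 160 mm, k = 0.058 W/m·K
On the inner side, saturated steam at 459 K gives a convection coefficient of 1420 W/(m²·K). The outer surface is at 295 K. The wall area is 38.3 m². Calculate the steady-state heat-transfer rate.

Q ≈ 2280 W

Treating each layer as a thermal resistance in series:
R_inner film = 1/(h_i·A) = 1/(1420×38.3) = 1.839×10^-5 K/W
R_copper = L/(kA) = 0.0022/(395×38.3) = 1.454×10^-7 K/W
R_calcium silicate = L/(kA) = 0.16/(0.058×38.3) = 0.07203 K/W
R_total = 0.07205 K/W
Q = ΔT / R_total = 164 / 0.07205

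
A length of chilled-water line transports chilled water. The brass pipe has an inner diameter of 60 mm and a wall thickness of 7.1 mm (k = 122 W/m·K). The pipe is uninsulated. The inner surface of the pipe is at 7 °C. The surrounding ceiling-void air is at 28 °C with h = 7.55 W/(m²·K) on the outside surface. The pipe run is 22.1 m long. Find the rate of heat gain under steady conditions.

Q ≈ 816 W

Treating each annulus and film as a series resistance:
R_brass pipe wall = ln(37.1/30)/(2π×122×22.1) = 1.254×10^-5 K/W
R_outer film = 1/(h_o·2πr_oL) = 1/(7.55×2π×0.0371×22.1) = 0.02571 K/W
R_total = 0.02572 K/W
Q = ΔT/R_total = 21/0.02572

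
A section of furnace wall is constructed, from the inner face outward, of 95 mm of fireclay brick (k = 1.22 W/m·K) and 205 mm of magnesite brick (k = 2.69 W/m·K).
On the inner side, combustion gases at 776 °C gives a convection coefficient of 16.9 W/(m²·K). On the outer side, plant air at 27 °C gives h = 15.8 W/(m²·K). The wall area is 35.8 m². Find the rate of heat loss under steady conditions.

Thermal resistances in series:
R_inner film = 1/(h_i·A) = 1/(16.9×35.8) = 0.001653 K/W
R_fireclay brick = L/(kA) = 0.095/(1.22×35.8) = 0.002175 K/W
R_magnesite brick = L/(kA) = 0.205/(2.69×35.8) = 0.002129 K/W
R_outer film = 1/(h_o·A) = 1/(15.8×35.8) = 0.001768 K/W
R_total = 0.007725 K/W
Q = ΔT / R_total = 749 / 0.007725

Q ≈ 97000 W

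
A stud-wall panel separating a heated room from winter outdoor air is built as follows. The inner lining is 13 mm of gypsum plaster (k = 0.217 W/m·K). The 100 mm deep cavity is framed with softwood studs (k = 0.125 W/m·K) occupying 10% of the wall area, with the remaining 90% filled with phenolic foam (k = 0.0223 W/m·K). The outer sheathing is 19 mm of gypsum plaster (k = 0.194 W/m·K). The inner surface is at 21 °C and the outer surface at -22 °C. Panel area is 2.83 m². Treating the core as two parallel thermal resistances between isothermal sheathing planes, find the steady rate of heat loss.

Q ≈ 37.7 W

Sheathing layers in series; stud and cavity paths in parallel between them.
R_inner = 0.013/(0.217×2.83) = 0.02117 K/W
R_stud  = 0.1/(0.125×0.1×2.83) = 2.827 K/W
R_cav   = 0.1/(0.0223×0.9×2.83) = 1.761 K/W
1/R_core = 1/R_stud + 1/R_cav → R_core = 1.085 K/W
R_outer = 0.019/(0.194×2.83) = 0.03461 K/W
R_total = 1.141 K/W
Q = ΔT/R_total = 43/1.141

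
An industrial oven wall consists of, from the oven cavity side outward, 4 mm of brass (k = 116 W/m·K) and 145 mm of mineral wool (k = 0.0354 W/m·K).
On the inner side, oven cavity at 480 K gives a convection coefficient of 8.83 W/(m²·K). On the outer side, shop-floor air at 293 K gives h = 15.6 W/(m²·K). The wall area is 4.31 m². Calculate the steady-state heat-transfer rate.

Q ≈ 189 W

Using the resistance-network approach (series):
R_inner film = 1/(h_i·A) = 1/(8.83×4.31) = 0.02628 K/W
R_brass = L/(kA) = 0.004/(116×4.31) = 8.001×10^-6 K/W
R_mineral wool = L/(kA) = 0.145/(0.0354×4.31) = 0.9504 K/W
R_outer film = 1/(h_o·A) = 1/(15.6×4.31) = 0.01487 K/W
R_total = 0.9915 K/W
Q = ΔT / R_total = 187 / 0.9915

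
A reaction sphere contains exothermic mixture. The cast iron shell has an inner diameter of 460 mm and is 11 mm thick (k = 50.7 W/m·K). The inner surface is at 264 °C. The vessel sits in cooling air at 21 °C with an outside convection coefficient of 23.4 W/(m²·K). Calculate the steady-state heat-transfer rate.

For a spherical shell R = (1/r₁ − 1/r₂)/(4πk); film R = 1/(h·4πr²). In series:
R_cast iron shell = (1/0.23 − 1/0.241)/(4π×50.7) = 3.115×10^-4 K/W
R_outer film = 1/(h·4πr_o²) = 1/(23.4×4π×0.241²) = 0.05855 K/W
R_total = 0.05886 K/W
Q = ΔT/R_total = 243/0.05886

Q ≈ 4130 W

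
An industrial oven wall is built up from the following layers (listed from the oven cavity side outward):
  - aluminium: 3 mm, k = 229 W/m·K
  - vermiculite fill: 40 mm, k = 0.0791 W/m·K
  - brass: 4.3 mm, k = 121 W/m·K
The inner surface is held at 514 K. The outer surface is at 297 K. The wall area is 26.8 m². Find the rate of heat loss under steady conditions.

Series thermal resistances:
R_aluminium = L/(kA) = 0.003/(229×26.8) = 4.888×10^-7 K/W
R_vermiculite fill = L/(kA) = 0.04/(0.0791×26.8) = 0.01887 K/W
R_brass = L/(kA) = 0.0043/(121×26.8) = 1.326×10^-6 K/W
R_total = 0.01887 K/W
Q = ΔT / R_total = 217 / 0.01887

Q ≈ 11500 W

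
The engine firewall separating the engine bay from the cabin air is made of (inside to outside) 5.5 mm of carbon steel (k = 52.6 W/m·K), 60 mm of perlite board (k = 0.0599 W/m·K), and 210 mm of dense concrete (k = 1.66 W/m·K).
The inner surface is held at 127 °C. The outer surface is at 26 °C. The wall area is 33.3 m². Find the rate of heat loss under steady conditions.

Using the resistance-network approach (series):
R_carbon steel = L/(kA) = 0.0055/(52.6×33.3) = 3.14×10^-6 K/W
R_perlite board = L/(kA) = 0.06/(0.0599×33.3) = 0.03008 K/W
R_dense concrete = L/(kA) = 0.21/(1.66×33.3) = 0.003799 K/W
R_total = 0.03388 K/W
Q = ΔT / R_total = 101 / 0.03388

Q ≈ 2980 W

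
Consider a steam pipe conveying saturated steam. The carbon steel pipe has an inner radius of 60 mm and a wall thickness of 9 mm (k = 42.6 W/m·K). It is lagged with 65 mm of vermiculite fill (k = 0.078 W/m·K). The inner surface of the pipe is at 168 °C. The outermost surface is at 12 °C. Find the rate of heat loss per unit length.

Radial resistances (cylindrical: R_cond = ln(r_o/r_i)/(2πkL), R_conv = 1/(h·2πrL)):
R_carbon steel pipe wall = ln(69/60)/(2π×42.6×1) = 5.222×10^-4 K/W
R_vermiculite fill = ln(134/69)/(2π×0.078×1) = 1.354 K/W
R_total = 1.355 K/W
Q = ΔT/R_total = 156/1.355

q′ ≈ 115 W/m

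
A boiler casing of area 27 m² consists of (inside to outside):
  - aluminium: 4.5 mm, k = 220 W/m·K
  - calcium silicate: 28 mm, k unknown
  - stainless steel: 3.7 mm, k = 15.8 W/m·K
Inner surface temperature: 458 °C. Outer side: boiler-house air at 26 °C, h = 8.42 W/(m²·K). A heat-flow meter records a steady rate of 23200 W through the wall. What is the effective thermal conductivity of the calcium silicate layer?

Using the resistance-network approach (series):
R_aluminium = L/(kA) = 0.0045/(220×27) = 7.576×10^-7 K/W
R_stainless steel = L/(kA) = 0.0037/(15.8×27) = 8.673×10^-6 K/W
R_outer film = 1/(h_o·A) = 1/(8.42×27) = 0.004399 K/W
Sum of known resistances R_other = 0.004408 K/W
Total R = ΔT/Q = 432/23200 = 0.01862 K/W
R_calcium silicate = R_total − R_other = 0.01421 K/W
k = L/(R·A) = 0.028/(0.01421×27)

k ≈ 0.073 W/(m·K)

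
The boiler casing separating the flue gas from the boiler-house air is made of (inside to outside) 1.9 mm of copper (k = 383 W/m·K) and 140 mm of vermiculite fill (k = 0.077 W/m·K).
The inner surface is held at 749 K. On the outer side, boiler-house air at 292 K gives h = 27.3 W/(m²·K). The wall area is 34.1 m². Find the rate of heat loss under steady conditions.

Thermal resistances in series:
R_copper = L/(kA) = 0.0019/(383×34.1) = 1.455×10^-7 K/W
R_vermiculite fill = L/(kA) = 0.14/(0.077×34.1) = 0.05332 K/W
R_outer film = 1/(h_o·A) = 1/(27.3×34.1) = 0.001074 K/W
R_total = 0.05439 K/W
Q = ΔT / R_total = 457 / 0.05439

Q ≈ 8400 W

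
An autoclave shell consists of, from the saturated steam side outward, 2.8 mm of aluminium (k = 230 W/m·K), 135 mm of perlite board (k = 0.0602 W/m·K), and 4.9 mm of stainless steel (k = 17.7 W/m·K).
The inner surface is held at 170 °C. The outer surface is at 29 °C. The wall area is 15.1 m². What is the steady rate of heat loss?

Q ≈ 949 W

Using the resistance-network approach (series):
R_aluminium = L/(kA) = 0.0028/(230×15.1) = 8.062×10^-7 K/W
R_perlite board = L/(kA) = 0.135/(0.0602×15.1) = 0.1485 K/W
R_stainless steel = L/(kA) = 0.0049/(17.7×15.1) = 1.833×10^-5 K/W
R_total = 0.1485 K/W
Q = ΔT / R_total = 141 / 0.1485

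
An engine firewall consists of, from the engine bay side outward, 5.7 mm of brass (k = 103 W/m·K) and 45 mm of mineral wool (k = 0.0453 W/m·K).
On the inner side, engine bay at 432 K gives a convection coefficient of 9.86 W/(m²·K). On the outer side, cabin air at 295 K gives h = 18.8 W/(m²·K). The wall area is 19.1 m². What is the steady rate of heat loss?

Q ≈ 2280 W

Model the wall as resistances in series:
R_inner film = 1/(h_i·A) = 1/(9.86×19.1) = 0.00531 K/W
R_brass = L/(kA) = 0.0057/(103×19.1) = 2.897×10^-6 K/W
R_mineral wool = L/(kA) = 0.045/(0.0453×19.1) = 0.05201 K/W
R_outer film = 1/(h_o·A) = 1/(18.8×19.1) = 0.002785 K/W
R_total = 0.06011 K/W
Q = ΔT / R_total = 137 / 0.06011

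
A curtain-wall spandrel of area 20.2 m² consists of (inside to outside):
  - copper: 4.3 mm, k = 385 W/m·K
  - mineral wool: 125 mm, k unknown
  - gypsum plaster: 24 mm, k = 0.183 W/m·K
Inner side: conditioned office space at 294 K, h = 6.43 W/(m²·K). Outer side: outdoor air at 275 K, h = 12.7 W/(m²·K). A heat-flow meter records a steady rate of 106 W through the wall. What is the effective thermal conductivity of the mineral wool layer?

Thermal resistances in series:
R_inner film = 1/(h_i·A) = 1/(6.43×20.2) = 0.007699 K/W
R_copper = L/(kA) = 0.0043/(385×20.2) = 5.529×10^-7 K/W
R_gypsum plaster = L/(kA) = 0.024/(0.183×20.2) = 0.006492 K/W
R_outer film = 1/(h_o·A) = 1/(12.7×20.2) = 0.003898 K/W
Sum of known resistances R_other = 0.01809 K/W
Total R = ΔT/Q = 19/106 = 0.1792 K/W
R_mineral wool = R_total − R_other = 0.1612 K/W
k = L/(R·A) = 0.125/(0.1612×20.2)

k ≈ 0.0384 W/(m·K)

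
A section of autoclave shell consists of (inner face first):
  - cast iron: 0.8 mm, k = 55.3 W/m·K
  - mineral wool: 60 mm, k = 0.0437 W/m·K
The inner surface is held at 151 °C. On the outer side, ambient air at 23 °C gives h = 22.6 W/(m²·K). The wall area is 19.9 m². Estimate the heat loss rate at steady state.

Q ≈ 1800 W

Series thermal resistances:
R_cast iron = L/(kA) = 0.0008/(55.3×19.9) = 7.27×10^-7 K/W
R_mineral wool = L/(kA) = 0.06/(0.0437×19.9) = 0.06899 K/W
R_outer film = 1/(h_o·A) = 1/(22.6×19.9) = 0.002224 K/W
R_total = 0.07122 K/W
Q = ΔT / R_total = 128 / 0.07122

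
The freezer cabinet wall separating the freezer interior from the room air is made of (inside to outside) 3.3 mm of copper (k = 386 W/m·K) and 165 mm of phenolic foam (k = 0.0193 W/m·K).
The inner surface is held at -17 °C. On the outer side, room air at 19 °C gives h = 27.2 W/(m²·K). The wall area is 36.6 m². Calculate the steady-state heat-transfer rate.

Q ≈ 153 W

Series thermal resistances:
R_copper = L/(kA) = 0.0033/(386×36.6) = 2.336×10^-7 K/W
R_phenolic foam = L/(kA) = 0.165/(0.0193×36.6) = 0.2336 K/W
R_outer film = 1/(h_o·A) = 1/(27.2×36.6) = 0.001005 K/W
R_total = 0.2346 K/W
Q = ΔT / R_total = 36 / 0.2346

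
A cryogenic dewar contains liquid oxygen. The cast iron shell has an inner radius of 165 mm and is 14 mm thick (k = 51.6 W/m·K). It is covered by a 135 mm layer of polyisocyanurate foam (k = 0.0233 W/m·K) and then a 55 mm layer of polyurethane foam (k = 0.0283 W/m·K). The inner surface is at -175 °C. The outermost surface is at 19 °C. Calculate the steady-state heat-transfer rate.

For a spherical shell R = (1/r₁ − 1/r₂)/(4πk); film R = 1/(h·4πr²). In series:
R_cast iron shell = (1/0.165 − 1/0.179)/(4π×51.6) = 7.31×10^-4 K/W
R_polyisocyanurate foam = (1/0.179 − 1/0.314)/(4π×0.0233) = 8.203 K/W
R_polyurethane foam = (1/0.314 − 1/0.369)/(4π×0.0283) = 1.335 K/W
R_total = 9.539 K/W
Q = ΔT/R_total = 194/9.539

Q ≈ 20.3 W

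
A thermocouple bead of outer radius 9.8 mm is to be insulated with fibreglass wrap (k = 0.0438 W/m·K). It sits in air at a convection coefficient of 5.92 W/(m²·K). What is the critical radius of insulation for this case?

r_cr ≈ 14.8 mm

For a sphere r_cr = 2k/h = 2×0.0438/5.92
r_cr = 14.8 mm; since the bare radius (9.8 mm) is below r_cr, adding a thin layer of insulation will *increase* heat loss.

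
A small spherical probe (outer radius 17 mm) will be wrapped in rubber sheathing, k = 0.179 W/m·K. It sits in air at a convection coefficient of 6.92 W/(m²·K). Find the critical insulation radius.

For a sphere r_cr = 2k/h = 2×0.179/6.92
r_cr = 51.7 mm; since the bare radius (17 mm) is below r_cr, adding a thin layer of insulation will *increase* heat loss.

r_cr ≈ 51.7 mm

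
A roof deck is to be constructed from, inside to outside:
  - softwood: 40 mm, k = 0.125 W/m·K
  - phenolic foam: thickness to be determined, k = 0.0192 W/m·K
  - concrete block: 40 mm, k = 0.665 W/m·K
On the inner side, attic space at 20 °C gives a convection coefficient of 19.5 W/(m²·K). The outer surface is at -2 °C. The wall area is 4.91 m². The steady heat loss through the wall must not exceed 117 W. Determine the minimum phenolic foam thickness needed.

L ≈ 9.44 mm

Series thermal resistances:
R_inner film = 1/(h_i·A) = 1/(19.5×4.91) = 0.01044 K/W
R_softwood = L/(kA) = 0.04/(0.125×4.91) = 0.06517 K/W
R_concrete block = L/(kA) = 0.04/(0.665×4.91) = 0.01225 K/W
Sum of the known resistances R_other = 0.08787 K/W
Required total resistance R_tot = ΔT/Q_allow = 22/117 = 0.188 K/W
R_phenolic foam = R_tot − R_other = 0.1002 K/W
L = R·k·A = 0.1002×0.0192×4.91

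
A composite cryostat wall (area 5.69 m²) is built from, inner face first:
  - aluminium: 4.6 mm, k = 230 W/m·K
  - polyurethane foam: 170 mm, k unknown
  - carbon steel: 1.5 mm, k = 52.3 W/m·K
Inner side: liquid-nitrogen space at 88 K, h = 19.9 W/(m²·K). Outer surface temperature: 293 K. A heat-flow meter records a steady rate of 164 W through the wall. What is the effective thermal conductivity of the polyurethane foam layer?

k ≈ 0.0241 W/(m·K)

Treating each layer as a thermal resistance in series:
R_inner film = 1/(h_i·A) = 1/(19.9×5.69) = 0.008832 K/W
R_aluminium = L/(kA) = 0.0046/(230×5.69) = 3.515×10^-6 K/W
R_carbon steel = L/(kA) = 0.0015/(52.3×5.69) = 5.041×10^-6 K/W
Sum of known resistances R_other = 0.00884 K/W
Total R = ΔT/Q = 205/164 = 1.25 K/W
R_polyurethane foam = R_total − R_other = 1.241 K/W
k = L/(R·A) = 0.17/(1.241×5.69)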